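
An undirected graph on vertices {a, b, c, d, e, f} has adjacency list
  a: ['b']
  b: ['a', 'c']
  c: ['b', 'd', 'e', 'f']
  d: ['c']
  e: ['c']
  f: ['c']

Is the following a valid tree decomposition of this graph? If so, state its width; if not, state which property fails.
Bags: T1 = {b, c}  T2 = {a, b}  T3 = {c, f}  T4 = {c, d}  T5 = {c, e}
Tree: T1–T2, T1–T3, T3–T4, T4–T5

Yes; width 1.

Checking the three conditions: (i) the bags cover all of {a, b, c, d, e, f}; (ii) for each edge, some bag contains both endpoints; (iii) the bags containing any fixed vertex form a subtree. All hold, so the decomposition is valid with width 2 − 1 = 1.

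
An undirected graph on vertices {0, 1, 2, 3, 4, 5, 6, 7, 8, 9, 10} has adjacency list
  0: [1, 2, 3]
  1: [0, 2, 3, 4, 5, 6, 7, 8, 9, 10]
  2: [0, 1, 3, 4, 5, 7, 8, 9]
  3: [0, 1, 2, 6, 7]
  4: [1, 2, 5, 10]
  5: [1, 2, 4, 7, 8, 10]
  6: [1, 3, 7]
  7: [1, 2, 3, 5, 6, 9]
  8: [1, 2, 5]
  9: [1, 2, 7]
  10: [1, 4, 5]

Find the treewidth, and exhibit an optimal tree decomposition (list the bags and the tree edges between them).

Each bag holds 4 vertices, so the decomposition has width 3, which upper-bounds the treewidth. Conversely, {0, 1, 2, 3} is a clique of size 4, and the vertices of any clique must share a bag in every tree decomposition; so some bag has ≥ 4 vertices and tw(G) ≥ 3. The upper and lower bounds meet at 3, so that is the treewidth.

Treewidth 3.
One optimal decomposition is:
Bags: B1 = {1, 2, 3, 7}  B2 = {1, 2, 7, 9}  B3 = {1, 3, 6, 7}  B4 = {1, 2, 5, 7}  B5 = {0, 1, 2, 3}  B6 = {1, 2, 4, 5}  B7 = {1, 4, 5, 10}  B8 = {1, 2, 5, 8}
Tree: B1–B2, B1–B3, B2–B4, B1–B5, B4–B6, B6–B7, B6–B8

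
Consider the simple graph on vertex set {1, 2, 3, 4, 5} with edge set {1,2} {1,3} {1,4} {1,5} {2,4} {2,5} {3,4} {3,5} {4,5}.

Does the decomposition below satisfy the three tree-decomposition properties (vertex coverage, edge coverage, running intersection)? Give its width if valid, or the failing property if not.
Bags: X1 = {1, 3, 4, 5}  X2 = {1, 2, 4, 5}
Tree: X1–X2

Every vertex of G appears in some bag (union = {1, 2, 3, 4, 5}); every edge is covered by a bag; and for each vertex v the set of bags containing v is connected in the bag tree. The decomposition is therefore valid. The largest bag has 4 vertices, so the width is 3.

Yes; width 3.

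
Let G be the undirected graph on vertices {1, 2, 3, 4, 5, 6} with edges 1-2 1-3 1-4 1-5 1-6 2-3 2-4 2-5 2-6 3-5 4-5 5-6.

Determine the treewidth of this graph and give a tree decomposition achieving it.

Treewidth 3.
Bags: B1 = {1, 2, 3, 5}  B2 = {1, 2, 5, 6}  B3 = {1, 2, 4, 5}
Tree: B1–B2, B1–B3

Every bag has size at most 4, so the width is 4 − 1 = 3 and tw(G) ≤ 3. Conversely, {1, 2, 3, 5} is a clique of size 4, and the vertices of any clique must share a bag in every tree decomposition; so some bag has ≥ 4 vertices and tw(G) ≥ 3. Hence tw(G) = 3 exactly.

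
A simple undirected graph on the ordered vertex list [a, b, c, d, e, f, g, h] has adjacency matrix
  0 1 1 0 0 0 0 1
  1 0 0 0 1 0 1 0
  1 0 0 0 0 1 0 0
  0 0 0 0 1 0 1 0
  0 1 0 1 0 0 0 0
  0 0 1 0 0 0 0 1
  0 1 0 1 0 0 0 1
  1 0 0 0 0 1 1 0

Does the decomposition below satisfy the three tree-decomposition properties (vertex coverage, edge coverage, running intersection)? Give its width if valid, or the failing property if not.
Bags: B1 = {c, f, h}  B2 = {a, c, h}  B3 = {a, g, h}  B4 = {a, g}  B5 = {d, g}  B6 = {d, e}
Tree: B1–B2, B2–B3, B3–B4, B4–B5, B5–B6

A tree decomposition must satisfy three properties: every vertex lies in some bag; for every edge, both endpoints lie together in some bag; and for every vertex, the bags containing it form a connected subtree. Here vertex b appears in no bag, so the decomposition is invalid.

No — vertex b appears in no bag.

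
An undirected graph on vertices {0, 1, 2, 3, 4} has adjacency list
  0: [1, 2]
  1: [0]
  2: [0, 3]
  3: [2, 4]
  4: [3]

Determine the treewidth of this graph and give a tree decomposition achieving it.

The largest bag has 2 vertices, giving width 1; this decomposition certifies tw(G) ≤ 1. Any graph with an edge has treewidth ≥ 1, and G has the edge 4–3. Combining the bounds, tw(G) = 1.

Treewidth 1.
Bags: B1 = {3, 4}  B2 = {2, 3}  B3 = {0, 2}  B4 = {0, 1}
Tree: B1–B2, B2–B3, B3–B4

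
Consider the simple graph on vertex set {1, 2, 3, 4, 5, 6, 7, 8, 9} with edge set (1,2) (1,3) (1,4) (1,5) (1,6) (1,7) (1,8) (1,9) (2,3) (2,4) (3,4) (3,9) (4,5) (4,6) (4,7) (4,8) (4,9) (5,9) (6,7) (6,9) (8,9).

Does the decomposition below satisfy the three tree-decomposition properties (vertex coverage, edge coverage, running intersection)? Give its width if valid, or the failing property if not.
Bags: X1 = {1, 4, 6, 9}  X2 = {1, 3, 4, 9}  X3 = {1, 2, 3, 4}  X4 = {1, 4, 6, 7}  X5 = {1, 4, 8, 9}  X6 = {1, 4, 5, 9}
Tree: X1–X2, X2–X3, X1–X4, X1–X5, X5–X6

Every vertex of G appears in some bag (union = {1, 2, 3, 4, 5, 6, 7, 8, 9}); every edge is covered by a bag; and for each vertex v the set of bags containing v is connected in the bag tree. The decomposition is therefore valid. The largest bag has 4 vertices, so the width is 3.

Yes; width 3.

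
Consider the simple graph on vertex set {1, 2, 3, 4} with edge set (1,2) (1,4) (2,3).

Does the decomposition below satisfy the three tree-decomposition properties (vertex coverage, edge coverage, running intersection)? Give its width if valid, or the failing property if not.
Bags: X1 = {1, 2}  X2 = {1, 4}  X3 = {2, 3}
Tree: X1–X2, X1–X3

Vertex coverage: the bags together contain {1, 2, 3, 4}, the full vertex set. Edge coverage: each edge of G has both endpoints in at least one bag. Running intersection: for every vertex, the bags containing it form a connected subtree. All three properties hold, so this is a valid tree decomposition of width max|bag| − 1 = 1, and hence tw(G) ≤ 1.

Yes; width 1.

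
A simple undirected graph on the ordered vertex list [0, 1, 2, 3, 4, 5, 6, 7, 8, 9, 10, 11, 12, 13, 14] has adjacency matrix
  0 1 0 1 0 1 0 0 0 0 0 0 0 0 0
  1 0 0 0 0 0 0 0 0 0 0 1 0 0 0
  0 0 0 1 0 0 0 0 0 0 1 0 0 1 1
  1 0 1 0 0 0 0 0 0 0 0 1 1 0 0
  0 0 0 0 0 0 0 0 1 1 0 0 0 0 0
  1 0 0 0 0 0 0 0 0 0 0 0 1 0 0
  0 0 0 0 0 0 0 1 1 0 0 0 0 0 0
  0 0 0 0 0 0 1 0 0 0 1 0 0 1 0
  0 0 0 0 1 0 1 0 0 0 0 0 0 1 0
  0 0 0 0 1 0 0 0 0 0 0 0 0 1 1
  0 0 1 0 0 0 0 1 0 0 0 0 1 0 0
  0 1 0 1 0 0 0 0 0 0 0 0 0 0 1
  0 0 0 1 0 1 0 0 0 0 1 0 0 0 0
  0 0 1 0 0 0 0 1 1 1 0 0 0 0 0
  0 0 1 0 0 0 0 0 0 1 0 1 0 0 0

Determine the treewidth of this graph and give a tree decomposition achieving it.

Each bag holds 4 vertices, so the decomposition has width 3, which upper-bounds the treewidth. For the lower bound: the 4 vertex sets {4,6,8}, {7}, {13}, {2,9,10,14} are disjoint, each induces a connected subgraph, and every pair is joined by at least one edge of G. Contracting each set to a single vertex therefore yields K_{4} as a minor, and since treewidth is minor-monotone, tw(G) ≥ tw(K_{4}) = 3. The upper and lower bounds meet at 3, so that is the treewidth.

Treewidth 3.
Bags: B1 = {4, 6, 7, 8}  B2 = {4, 7, 8, 13}  B3 = {4, 7, 9, 13}  B4 = {7, 9, 10, 13}  B5 = {2, 9, 10, 13}  B6 = {2, 9, 10, 14}  B7 = {2, 10, 12, 14}  B8 = {2, 3, 12, 14}  B9 = {3, 11, 12, 14}  B10 = {3, 5, 11, 12}  B11 = {0, 3, 5, 11}  B12 = {0, 1, 5, 11}
Tree: B1–B2, B2–B3, B3–B4, B4–B5, B5–B6, B6–B7, B7–B8, B8–B9, B9–B10, B10–B11, B11–B12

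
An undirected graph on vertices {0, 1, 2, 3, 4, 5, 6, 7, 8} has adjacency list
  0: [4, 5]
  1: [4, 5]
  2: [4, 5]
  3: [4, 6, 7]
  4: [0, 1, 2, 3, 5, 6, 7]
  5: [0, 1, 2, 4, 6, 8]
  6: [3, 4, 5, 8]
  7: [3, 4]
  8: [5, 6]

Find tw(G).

A width-2 tree decomposition is:
Bags: B1 = {3, 4, 6}  B2 = {3, 4, 7}  B3 = {4, 5, 6}  B4 = {0, 4, 5}  B5 = {1, 4, 5}  B6 = {5, 6, 8}  B7 = {2, 4, 5}
Tree: B1–B2, B1–B3, B3–B4, B3–B5, B3–B6, B4–B7
The largest bag has 3 vertices, giving width 2; this decomposition certifies tw(G) ≤ 2. On the other hand G contains the 3-clique {5, 6, 8}. A clique must lie in a single bag of any decomposition, so no decomposition can have width below 2. Therefore the treewidth is 2.

2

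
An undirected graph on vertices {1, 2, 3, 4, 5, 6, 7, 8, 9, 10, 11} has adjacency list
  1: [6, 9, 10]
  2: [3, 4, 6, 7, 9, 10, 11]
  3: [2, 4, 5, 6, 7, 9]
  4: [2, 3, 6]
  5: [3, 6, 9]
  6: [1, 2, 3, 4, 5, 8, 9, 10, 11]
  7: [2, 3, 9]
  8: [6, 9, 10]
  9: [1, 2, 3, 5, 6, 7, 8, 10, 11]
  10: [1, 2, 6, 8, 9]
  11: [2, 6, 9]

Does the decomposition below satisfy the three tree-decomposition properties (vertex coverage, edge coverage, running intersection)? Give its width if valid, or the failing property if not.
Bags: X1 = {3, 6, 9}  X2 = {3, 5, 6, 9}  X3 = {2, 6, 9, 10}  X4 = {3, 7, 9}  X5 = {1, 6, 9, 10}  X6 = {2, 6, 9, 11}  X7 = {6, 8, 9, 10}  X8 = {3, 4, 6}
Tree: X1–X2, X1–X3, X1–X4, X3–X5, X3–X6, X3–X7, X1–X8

A tree decomposition must satisfy three properties: every vertex lies in some bag; for every edge, both endpoints lie together in some bag; and for every vertex, the bags containing it form a connected subtree. Here edge (2,3) lies in no bag, so the decomposition is invalid.

No — edge (2,3) lies in no bag.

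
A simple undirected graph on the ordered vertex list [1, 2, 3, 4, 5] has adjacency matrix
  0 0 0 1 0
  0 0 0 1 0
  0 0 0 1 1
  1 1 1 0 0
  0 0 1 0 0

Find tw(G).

A width-1 tree decomposition is:
Bags: B1 = {3, 5}  B2 = {3, 4}  B3 = {1, 4}  B4 = {2, 4}
Tree: B1–B2, B2–B3, B2–B4
Every bag has size at most 2, so the width is 2 − 1 = 1 and tw(G) ≤ 1. Since G has at least one edge (e.g. 3–5), it is not an edgeless graph, so tw(G) ≥ 1. Hence tw(G) = 1 exactly.

1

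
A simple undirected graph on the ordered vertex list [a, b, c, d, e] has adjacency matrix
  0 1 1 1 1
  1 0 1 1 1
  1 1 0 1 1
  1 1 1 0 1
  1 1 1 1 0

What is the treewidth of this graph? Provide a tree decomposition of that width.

With just one bag of size 5, the width is 5 − 1 = 4, so tw(G) ≤ 4. On the other hand G contains the 5-clique {a, b, c, d, e}. A clique must lie in a single bag of any decomposition, so no decomposition can have width below 4. Combining the bounds, tw(G) = 4.

Treewidth 4.
Bags: B1 = {a, b, c, d, e}
Tree: (single bag)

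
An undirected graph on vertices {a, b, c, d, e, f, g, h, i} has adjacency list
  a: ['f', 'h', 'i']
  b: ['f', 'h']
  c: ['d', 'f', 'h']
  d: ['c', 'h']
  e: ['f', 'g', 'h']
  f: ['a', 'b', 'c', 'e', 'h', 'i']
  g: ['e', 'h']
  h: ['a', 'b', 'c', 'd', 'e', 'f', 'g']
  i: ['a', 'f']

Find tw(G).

2

A width-2 tree decomposition is:
Bags: B1 = {c, f, h}  B2 = {a, f, h}  B3 = {e, f, h}  B4 = {c, d, h}  B5 = {a, f, i}  B6 = {b, f, h}  B7 = {e, g, h}
Tree: B1–B2, B1–B3, B1–B4, B2–B5, B3–B6, B3–B7
Each bag holds 3 vertices, so the decomposition has width 2, which upper-bounds the treewidth. For the lower bound, the 3 vertices {c, d, h} are pairwise adjacent, and any tree decomposition puts a clique entirely inside one bag — forcing width ≥ 2. Combining the bounds, tw(G) = 2.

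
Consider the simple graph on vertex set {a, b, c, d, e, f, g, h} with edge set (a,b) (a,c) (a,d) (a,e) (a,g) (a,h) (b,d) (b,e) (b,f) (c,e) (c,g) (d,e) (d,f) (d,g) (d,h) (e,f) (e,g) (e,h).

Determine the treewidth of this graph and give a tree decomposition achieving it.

The largest bag has 4 vertices, giving width 3; this decomposition certifies tw(G) ≤ 3. Conversely, {a, d, e, g} is a clique of size 4, and the vertices of any clique must share a bag in every tree decomposition; so some bag has ≥ 4 vertices and tw(G) ≥ 3. Therefore the treewidth is 3.

Treewidth 3.
Bags: B1 = {a, d, e, g}  B2 = {a, b, d, e}  B3 = {b, d, e, f}  B4 = {a, d, e, h}  B5 = {a, c, e, g}
Tree: B1–B2, B2–B3, B1–B4, B1–B5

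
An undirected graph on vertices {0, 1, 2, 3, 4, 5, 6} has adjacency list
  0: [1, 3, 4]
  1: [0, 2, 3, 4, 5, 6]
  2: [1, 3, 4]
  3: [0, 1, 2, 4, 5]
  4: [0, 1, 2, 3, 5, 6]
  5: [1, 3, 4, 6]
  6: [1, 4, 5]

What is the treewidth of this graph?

3

A width-3 tree decomposition is:
Bags: B1 = {1, 3, 4, 5}  B2 = {1, 4, 5, 6}  B3 = {0, 1, 3, 4}  B4 = {1, 2, 3, 4}
Tree: B1–B2, B1–B3, B3–B4
The largest bag has 4 vertices, giving width 3; this decomposition certifies tw(G) ≤ 3. For the lower bound, the 4 vertices {0, 1, 3, 4} are pairwise adjacent, and any tree decomposition puts a clique entirely inside one bag — forcing width ≥ 3. Therefore the treewidth is 3.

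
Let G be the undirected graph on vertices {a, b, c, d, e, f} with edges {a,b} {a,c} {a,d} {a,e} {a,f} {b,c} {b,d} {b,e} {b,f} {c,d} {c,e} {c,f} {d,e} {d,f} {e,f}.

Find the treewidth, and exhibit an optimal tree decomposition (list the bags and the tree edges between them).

A single bag containing all 6 vertices is trivially a valid decomposition of width 5. For the lower bound, the 6 vertices {a, b, c, d, e, f} are pairwise adjacent, and any tree decomposition puts a clique entirely inside one bag — forcing width ≥ 5. The upper and lower bounds meet at 5, so that is the treewidth.

Treewidth 5.
One optimal decomposition is:
Bags: B1 = {a, b, c, d, e, f}
Tree: (single bag)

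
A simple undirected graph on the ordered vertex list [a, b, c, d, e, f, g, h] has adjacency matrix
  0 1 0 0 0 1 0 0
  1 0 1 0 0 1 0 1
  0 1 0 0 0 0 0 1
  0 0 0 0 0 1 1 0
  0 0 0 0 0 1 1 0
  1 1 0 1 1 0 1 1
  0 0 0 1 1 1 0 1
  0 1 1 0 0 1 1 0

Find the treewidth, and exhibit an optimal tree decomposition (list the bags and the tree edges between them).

Each bag holds 3 vertices, so the decomposition has width 2, which upper-bounds the treewidth. On the other hand G contains the 3-clique {b, c, h}. A clique must lie in a single bag of any decomposition, so no decomposition can have width below 2. The upper and lower bounds meet at 2, so that is the treewidth.

Treewidth 2.
Bags: B1 = {b, f, h}  B2 = {f, g, h}  B3 = {b, c, h}  B4 = {d, f, g}  B5 = {e, f, g}  B6 = {a, b, f}
Tree: B1–B2, B1–B3, B2–B4, B2–B5, B1–B6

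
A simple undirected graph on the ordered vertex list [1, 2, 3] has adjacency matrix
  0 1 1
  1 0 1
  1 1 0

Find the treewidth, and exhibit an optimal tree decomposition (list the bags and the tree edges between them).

A single bag containing all 3 vertices is trivially a valid decomposition of width 2. Conversely, {1, 2, 3} is a clique of size 3, and the vertices of any clique must share a bag in every tree decomposition; so some bag has ≥ 3 vertices and tw(G) ≥ 2. Combining the bounds, tw(G) = 2.

Treewidth 2.
One such decomposition:
Bags: B1 = {1, 2, 3}
Tree: (single bag)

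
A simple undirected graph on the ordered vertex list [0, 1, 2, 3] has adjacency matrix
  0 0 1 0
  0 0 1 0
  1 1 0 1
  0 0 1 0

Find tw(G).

A width-1 tree decomposition is:
Bags: B1 = {1, 2}  B2 = {2, 3}  B3 = {0, 2}
Tree: B1–B2, B2–B3
Each bag holds 2 vertices, so the decomposition has width 1, which upper-bounds the treewidth. Any graph with an edge has treewidth ≥ 1, and G has the edge 1–2. The upper and lower bounds meet at 1, so that is the treewidth.

1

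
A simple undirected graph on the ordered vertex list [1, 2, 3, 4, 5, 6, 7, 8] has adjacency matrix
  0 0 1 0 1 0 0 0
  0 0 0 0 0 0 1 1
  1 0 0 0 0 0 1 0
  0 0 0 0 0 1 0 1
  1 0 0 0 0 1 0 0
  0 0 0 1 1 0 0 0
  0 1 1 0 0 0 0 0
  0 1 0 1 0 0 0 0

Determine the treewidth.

2

A width-2 tree decomposition is:
Bags: B1 = {4, 5, 6}  B2 = {1, 4, 5}  B3 = {1, 3, 4}  B4 = {3, 4, 7}  B5 = {2, 4, 7}  B6 = {2, 4, 8}
Tree: B1–B2, B2–B3, B3–B4, B4–B5, B5–B6
Every bag has size at most 3, so the width is 3 − 1 = 2 and tw(G) ≤ 2. The edges 4–6–5–1–3–7–2–8–4 form a cycle, so G is not a tree and its treewidth is at least 2. Therefore the treewidth is 2.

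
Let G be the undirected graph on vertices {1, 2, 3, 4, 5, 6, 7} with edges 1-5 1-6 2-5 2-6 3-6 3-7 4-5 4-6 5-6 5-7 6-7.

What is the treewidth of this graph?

A width-2 tree decomposition is:
Bags: B1 = {2, 5, 6}  B2 = {5, 6, 7}  B3 = {1, 5, 6}  B4 = {4, 5, 6}  B5 = {3, 6, 7}
Tree: B1–B2, B2–B3, B2–B4, B2–B5
Each bag holds 3 vertices, so the decomposition has width 2, which upper-bounds the treewidth. On the other hand G contains the 3-clique {3, 6, 7}. A clique must lie in a single bag of any decomposition, so no decomposition can have width below 2. Combining the bounds, tw(G) = 2.

2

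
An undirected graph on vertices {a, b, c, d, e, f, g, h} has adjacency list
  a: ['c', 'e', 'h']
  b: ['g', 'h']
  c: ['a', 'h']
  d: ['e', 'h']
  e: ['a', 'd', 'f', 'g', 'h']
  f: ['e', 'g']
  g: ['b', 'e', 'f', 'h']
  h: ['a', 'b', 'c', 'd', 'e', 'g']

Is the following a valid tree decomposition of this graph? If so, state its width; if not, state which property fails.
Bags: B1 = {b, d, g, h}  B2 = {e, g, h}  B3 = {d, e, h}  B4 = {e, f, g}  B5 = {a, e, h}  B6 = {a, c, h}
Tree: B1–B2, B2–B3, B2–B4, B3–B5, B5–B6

No — bags containing vertex d are not connected in the tree.

A tree decomposition must satisfy three properties: every vertex lies in some bag; for every edge, both endpoints lie together in some bag; and for every vertex, the bags containing it form a connected subtree. Here bags containing vertex d are not connected in the tree, so the decomposition is invalid.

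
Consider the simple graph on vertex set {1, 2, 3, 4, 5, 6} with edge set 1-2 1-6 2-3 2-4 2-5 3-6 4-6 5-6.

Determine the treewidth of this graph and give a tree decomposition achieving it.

Every bag has size at most 3, so the width is 3 − 1 = 2 and tw(G) ≤ 2. For the lower bound, G contains the cycle 2–3–6–1–2, so G is not a forest; only forests have treewidth ≤ 1, hence tw(G) ≥ 2. The upper and lower bounds meet at 2, so that is the treewidth.

Treewidth 2.
One such decomposition:
Bags: B1 = {2, 3, 6}  B2 = {1, 2, 6}  B3 = {2, 5, 6}  B4 = {2, 4, 6}
Tree: B1–B2, B2–B3, B3–B4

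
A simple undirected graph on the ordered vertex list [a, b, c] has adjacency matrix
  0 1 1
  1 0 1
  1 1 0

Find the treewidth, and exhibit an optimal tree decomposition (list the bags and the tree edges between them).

Treewidth 2.
Bags: B1 = {a, b, c}
Tree: (single bag)

With just one bag of size 3, the width is 3 − 1 = 2, so tw(G) ≤ 2. Conversely, {a, b, c} is a clique of size 3, and the vertices of any clique must share a bag in every tree decomposition; so some bag has ≥ 3 vertices and tw(G) ≥ 2. Combining the bounds, tw(G) = 2.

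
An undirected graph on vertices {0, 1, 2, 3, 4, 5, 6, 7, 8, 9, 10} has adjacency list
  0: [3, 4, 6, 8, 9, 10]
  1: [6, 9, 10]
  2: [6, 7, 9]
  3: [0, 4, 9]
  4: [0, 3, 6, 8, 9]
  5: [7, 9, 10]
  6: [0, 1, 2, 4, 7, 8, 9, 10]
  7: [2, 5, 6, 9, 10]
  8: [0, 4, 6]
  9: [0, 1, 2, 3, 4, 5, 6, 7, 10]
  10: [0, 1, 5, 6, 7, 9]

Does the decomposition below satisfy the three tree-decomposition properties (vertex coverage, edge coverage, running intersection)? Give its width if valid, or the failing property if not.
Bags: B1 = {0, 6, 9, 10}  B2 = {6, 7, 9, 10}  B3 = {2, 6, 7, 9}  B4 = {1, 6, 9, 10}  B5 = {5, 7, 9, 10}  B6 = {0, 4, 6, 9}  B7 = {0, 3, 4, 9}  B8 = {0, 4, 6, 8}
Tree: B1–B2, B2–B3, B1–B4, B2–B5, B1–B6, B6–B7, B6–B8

Yes; width 3.

Checking the three conditions: (i) the bags cover all of {0, 1, 2, 3, 4, 5, 6, 7, 8, 9, 10}; (ii) for each edge, some bag contains both endpoints; (iii) the bags containing any fixed vertex form a subtree. All hold, so the decomposition is valid with width 4 − 1 = 3.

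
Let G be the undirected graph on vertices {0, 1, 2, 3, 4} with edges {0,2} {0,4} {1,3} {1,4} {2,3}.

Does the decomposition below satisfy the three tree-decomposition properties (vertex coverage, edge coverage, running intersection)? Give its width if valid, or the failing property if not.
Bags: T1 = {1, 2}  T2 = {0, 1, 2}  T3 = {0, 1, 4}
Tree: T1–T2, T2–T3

No — vertex 3 appears in no bag.

A tree decomposition must satisfy three properties: every vertex lies in some bag; for every edge, both endpoints lie together in some bag; and for every vertex, the bags containing it form a connected subtree. Here vertex 3 appears in no bag, so the decomposition is invalid.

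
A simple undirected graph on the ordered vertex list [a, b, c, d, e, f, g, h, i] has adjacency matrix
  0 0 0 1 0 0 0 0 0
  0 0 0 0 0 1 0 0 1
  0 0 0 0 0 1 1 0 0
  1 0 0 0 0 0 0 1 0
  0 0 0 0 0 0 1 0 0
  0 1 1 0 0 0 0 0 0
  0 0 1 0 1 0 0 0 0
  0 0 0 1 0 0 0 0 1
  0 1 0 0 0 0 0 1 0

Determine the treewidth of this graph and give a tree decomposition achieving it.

Treewidth 1.
One such decomposition:
Bags: B1 = {e, g}  B2 = {c, g}  B3 = {c, f}  B4 = {b, f}  B5 = {b, i}  B6 = {h, i}  B7 = {d, h}  B8 = {a, d}
Tree: B1–B2, B2–B3, B3–B4, B4–B5, B5–B6, B6–B7, B7–B8

Each bag holds 2 vertices, so the decomposition has width 1, which upper-bounds the treewidth. Since G has at least one edge (e.g. e–g), it is not an edgeless graph, so tw(G) ≥ 1. The upper and lower bounds meet at 1, so that is the treewidth.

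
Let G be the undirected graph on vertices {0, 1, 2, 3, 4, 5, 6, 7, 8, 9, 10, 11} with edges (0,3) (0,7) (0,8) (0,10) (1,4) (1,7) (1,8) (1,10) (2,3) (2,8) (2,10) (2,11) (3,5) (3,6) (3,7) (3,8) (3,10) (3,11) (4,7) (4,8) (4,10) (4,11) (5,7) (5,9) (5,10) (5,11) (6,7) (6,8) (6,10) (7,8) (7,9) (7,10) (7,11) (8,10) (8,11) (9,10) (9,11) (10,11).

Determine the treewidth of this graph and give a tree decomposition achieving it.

The largest bag has 5 vertices, giving width 4; this decomposition certifies tw(G) ≤ 4. On the other hand G contains the 5-clique {2, 3, 8, 10, 11}. A clique must lie in a single bag of any decomposition, so no decomposition can have width below 4. Therefore the treewidth is 4.

Treewidth 4.
One such decomposition:
Bags: B1 = {4, 7, 8, 10, 11}  B2 = {3, 7, 8, 10, 11}  B3 = {3, 5, 7, 10, 11}  B4 = {3, 6, 7, 8, 10}  B5 = {5, 7, 9, 10, 11}  B6 = {0, 3, 7, 8, 10}  B7 = {2, 3, 8, 10, 11}  B8 = {1, 4, 7, 8, 10}
Tree: B1–B2, B2–B3, B2–B4, B3–B5, B4–B6, B2–B7, B1–B8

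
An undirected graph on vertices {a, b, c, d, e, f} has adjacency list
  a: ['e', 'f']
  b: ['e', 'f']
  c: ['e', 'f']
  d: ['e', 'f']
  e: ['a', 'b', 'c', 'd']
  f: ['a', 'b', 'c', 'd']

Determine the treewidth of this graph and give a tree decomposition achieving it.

Treewidth 2.
Bags: B1 = {b, e, f}  B2 = {a, e, f}  B3 = {d, e, f}  B4 = {c, e, f}
Tree: B1–B2, B2–B3, B3–B4

The largest bag has 3 vertices, giving width 2; this decomposition certifies tw(G) ≤ 2. The edges b–e–a–f–b form a cycle, so G is not a tree and its treewidth is at least 2. Combining the bounds, tw(G) = 2.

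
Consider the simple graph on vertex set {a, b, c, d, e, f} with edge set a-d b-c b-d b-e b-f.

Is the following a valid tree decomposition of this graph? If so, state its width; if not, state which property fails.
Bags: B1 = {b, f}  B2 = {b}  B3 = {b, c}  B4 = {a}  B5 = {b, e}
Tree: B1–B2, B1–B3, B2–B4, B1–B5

No — vertex d appears in no bag.

A tree decomposition must satisfy three properties: every vertex lies in some bag; for every edge, both endpoints lie together in some bag; and for every vertex, the bags containing it form a connected subtree. Here vertex d appears in no bag, so the decomposition is invalid.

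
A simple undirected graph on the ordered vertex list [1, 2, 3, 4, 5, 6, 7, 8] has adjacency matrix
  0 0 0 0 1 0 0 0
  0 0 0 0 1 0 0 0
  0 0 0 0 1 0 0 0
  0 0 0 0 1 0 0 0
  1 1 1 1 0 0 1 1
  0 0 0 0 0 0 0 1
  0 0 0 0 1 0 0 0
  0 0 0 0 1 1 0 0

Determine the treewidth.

A width-1 tree decomposition is:
Bags: B1 = {1, 5}  B2 = {4, 5}  B3 = {5, 8}  B4 = {3, 5}  B5 = {6, 8}  B6 = {5, 7}  B7 = {2, 5}
Tree: B1–B2, B2–B3, B3–B4, B3–B5, B4–B6, B6–B7
Every bag has size at most 2, so the width is 2 − 1 = 1 and tw(G) ≤ 1. Any graph with an edge has treewidth ≥ 1, and G has the edge 5–1. The upper and lower bounds meet at 1, so that is the treewidth.

1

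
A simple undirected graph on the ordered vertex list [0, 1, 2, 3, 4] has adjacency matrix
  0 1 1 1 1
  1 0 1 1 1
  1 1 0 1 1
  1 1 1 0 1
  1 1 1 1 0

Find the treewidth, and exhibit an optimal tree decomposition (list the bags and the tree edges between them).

A single bag containing all 5 vertices is trivially a valid decomposition of width 4. Conversely, {0, 1, 2, 3, 4} is a clique of size 5, and the vertices of any clique must share a bag in every tree decomposition; so some bag has ≥ 5 vertices and tw(G) ≥ 4. Hence tw(G) = 4 exactly.

Treewidth 4.
One optimal decomposition is:
Bags: B1 = {0, 1, 2, 3, 4}
Tree: (single bag)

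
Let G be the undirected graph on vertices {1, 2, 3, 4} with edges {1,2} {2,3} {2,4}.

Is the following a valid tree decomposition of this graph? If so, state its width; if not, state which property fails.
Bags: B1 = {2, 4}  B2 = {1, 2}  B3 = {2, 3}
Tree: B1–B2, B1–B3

Yes; width 1.

Vertex coverage: the bags together contain {1, 2, 3, 4}, the full vertex set. Edge coverage: each edge of G has both endpoints in at least one bag. Running intersection: for every vertex, the bags containing it form a connected subtree. All three properties hold, so this is a valid tree decomposition of width max|bag| − 1 = 1, and hence tw(G) ≤ 1.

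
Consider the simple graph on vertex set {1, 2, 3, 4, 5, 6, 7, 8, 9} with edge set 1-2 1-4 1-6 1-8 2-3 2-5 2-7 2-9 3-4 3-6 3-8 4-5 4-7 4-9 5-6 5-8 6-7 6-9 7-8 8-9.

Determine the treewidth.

4

A width-4 tree decomposition is:
Bags: B1 = {2, 4, 6, 8, 9}  B2 = {2, 4, 5, 6, 8}  B3 = {2, 3, 4, 6, 8}  B4 = {2, 4, 6, 7, 8}  B5 = {1, 2, 4, 6, 8}
Tree: B1–B2, B2–B3, B3–B4, B4–B5
Every bag has size at most 5, so the width is 5 − 1 = 4 and tw(G) ≤ 4. For the lower bound: the 5 vertex sets {6,9}, {5,8}, {3,4}, {2}, {7} are disjoint, each induces a connected subgraph, and every pair is joined by at least one edge of G. Contracting each set to a single vertex therefore yields K_{5} as a minor, and since treewidth is minor-monotone, tw(G) ≥ tw(K_{5}) = 4. The upper and lower bounds meet at 4, so that is the treewidth.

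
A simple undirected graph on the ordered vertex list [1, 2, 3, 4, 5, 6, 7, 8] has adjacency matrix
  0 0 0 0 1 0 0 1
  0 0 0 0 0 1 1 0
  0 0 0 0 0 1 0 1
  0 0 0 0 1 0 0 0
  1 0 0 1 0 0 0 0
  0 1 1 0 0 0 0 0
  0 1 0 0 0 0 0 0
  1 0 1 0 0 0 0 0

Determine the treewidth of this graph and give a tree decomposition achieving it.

Treewidth 1.
One optimal decomposition is:
Bags: B1 = {2, 7}  B2 = {2, 6}  B3 = {3, 6}  B4 = {3, 8}  B5 = {1, 8}  B6 = {1, 5}  B7 = {4, 5}
Tree: B1–B2, B2–B3, B3–B4, B4–B5, B5–B6, B6–B7

Every bag has size at most 2, so the width is 2 − 1 = 1 and tw(G) ≤ 1. Any graph with an edge has treewidth ≥ 1, and G has the edge 7–2. Therefore the treewidth is 1.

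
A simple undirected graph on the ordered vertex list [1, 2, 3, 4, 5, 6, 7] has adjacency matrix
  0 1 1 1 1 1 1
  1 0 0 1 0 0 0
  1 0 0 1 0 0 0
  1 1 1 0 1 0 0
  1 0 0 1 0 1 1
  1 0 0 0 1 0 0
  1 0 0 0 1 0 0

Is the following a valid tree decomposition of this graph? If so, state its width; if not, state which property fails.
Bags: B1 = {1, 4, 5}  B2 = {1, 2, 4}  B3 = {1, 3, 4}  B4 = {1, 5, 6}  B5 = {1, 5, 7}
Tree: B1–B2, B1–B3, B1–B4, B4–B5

Every vertex of G appears in some bag (union = {1, 2, 3, 4, 5, 6, 7}); every edge is covered by a bag; and for each vertex v the set of bags containing v is connected in the bag tree. The decomposition is therefore valid. The largest bag has 3 vertices, so the width is 2.

Yes; width 2.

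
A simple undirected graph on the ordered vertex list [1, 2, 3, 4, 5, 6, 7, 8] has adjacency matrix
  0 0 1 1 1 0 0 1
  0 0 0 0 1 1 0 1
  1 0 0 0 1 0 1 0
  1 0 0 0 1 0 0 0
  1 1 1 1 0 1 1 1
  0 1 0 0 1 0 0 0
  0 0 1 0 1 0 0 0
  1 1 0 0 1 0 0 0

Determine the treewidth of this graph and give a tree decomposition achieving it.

Treewidth 2.
One such decomposition:
Bags: B1 = {2, 5, 8}  B2 = {2, 5, 6}  B3 = {1, 5, 8}  B4 = {1, 3, 5}  B5 = {3, 5, 7}  B6 = {1, 4, 5}
Tree: B1–B2, B1–B3, B3–B4, B4–B5, B4–B6

Each bag holds 3 vertices, so the decomposition has width 2, which upper-bounds the treewidth. For the lower bound, the 3 vertices {1, 5, 8} are pairwise adjacent, and any tree decomposition puts a clique entirely inside one bag — forcing width ≥ 2. The upper and lower bounds meet at 2, so that is the treewidth.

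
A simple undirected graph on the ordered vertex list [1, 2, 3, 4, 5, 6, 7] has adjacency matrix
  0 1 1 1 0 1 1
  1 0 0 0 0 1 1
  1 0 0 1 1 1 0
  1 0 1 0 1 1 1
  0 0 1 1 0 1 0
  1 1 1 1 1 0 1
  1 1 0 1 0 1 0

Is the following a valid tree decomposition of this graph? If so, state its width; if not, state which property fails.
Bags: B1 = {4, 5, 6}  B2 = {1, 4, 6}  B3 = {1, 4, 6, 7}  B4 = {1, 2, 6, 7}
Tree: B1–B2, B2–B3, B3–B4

No — vertex 3 appears in no bag.

A tree decomposition must satisfy three properties: every vertex lies in some bag; for every edge, both endpoints lie together in some bag; and for every vertex, the bags containing it form a connected subtree. Here vertex 3 appears in no bag, so the decomposition is invalid.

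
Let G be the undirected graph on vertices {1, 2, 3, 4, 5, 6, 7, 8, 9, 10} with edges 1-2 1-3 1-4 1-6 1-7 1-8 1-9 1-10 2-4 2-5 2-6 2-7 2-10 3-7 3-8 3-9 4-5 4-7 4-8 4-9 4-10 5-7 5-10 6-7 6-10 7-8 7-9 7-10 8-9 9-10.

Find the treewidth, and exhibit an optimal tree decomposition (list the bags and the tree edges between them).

Each bag holds 5 vertices, so the decomposition has width 4, which upper-bounds the treewidth. On the other hand G contains the 5-clique {1, 3, 7, 8, 9}. A clique must lie in a single bag of any decomposition, so no decomposition can have width below 4. Therefore the treewidth is 4.

Treewidth 4.
One optimal decomposition is:
Bags: B1 = {1, 2, 4, 7, 10}  B2 = {1, 4, 7, 9, 10}  B3 = {1, 4, 7, 8, 9}  B4 = {1, 2, 6, 7, 10}  B5 = {1, 3, 7, 8, 9}  B6 = {2, 4, 5, 7, 10}
Tree: B1–B2, B2–B3, B1–B4, B3–B5, B1–B6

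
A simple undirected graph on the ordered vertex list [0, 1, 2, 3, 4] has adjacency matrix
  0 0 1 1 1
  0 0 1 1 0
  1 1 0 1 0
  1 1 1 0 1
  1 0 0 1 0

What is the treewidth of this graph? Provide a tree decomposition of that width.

Every bag has size at most 3, so the width is 3 − 1 = 2 and tw(G) ≤ 2. For the lower bound, the 3 vertices {0, 2, 3} are pairwise adjacent, and any tree decomposition puts a clique entirely inside one bag — forcing width ≥ 2. Hence tw(G) = 2 exactly.

Treewidth 2.
Bags: B1 = {0, 2, 3}  B2 = {0, 3, 4}  B3 = {1, 2, 3}
Tree: B1–B2, B1–B3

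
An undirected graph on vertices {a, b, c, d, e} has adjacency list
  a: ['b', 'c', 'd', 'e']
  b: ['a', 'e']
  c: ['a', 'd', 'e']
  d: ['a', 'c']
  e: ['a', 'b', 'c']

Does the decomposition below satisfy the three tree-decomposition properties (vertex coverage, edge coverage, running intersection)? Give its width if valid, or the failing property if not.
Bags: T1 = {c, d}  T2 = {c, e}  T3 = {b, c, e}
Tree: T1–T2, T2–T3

No — vertex a appears in no bag.

A tree decomposition must satisfy three properties: every vertex lies in some bag; for every edge, both endpoints lie together in some bag; and for every vertex, the bags containing it form a connected subtree. Here vertex a appears in no bag, so the decomposition is invalid.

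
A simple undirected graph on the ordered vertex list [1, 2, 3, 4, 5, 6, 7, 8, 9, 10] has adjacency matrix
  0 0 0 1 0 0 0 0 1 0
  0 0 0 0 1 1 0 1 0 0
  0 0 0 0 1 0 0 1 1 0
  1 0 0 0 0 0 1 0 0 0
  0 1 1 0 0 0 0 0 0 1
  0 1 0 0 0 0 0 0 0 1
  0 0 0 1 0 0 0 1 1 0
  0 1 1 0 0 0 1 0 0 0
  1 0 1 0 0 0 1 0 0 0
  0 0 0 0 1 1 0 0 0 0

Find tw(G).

A width-2 tree decomposition is:
Bags: B1 = {1, 4, 7}  B2 = {1, 7, 9}  B3 = {7, 8, 9}  B4 = {3, 8, 9}  B5 = {2, 3, 8}  B6 = {2, 3, 5}  B7 = {2, 5, 6}  B8 = {5, 6, 10}
Tree: B1–B2, B2–B3, B3–B4, B4–B5, B5–B6, B6–B7, B7–B8
The largest bag has 3 vertices, giving width 2; this decomposition certifies tw(G) ≤ 2. For the lower bound, G contains the cycle 4–1–9–7–4, so G is not a forest; only forests have treewidth ≤ 1, hence tw(G) ≥ 2. Therefore the treewidth is 2.

2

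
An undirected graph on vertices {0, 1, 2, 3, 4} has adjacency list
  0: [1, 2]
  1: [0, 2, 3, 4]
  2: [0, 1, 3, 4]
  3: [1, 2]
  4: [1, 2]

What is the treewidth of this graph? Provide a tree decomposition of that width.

Treewidth 2.
One optimal decomposition is:
Bags: B1 = {0, 1, 2}  B2 = {1, 2, 3}  B3 = {1, 2, 4}
Tree: B1–B2, B2–B3

Every bag has size at most 3, so the width is 3 − 1 = 2 and tw(G) ≤ 2. For the lower bound, the 3 vertices {0, 1, 2} are pairwise adjacent, and any tree decomposition puts a clique entirely inside one bag — forcing width ≥ 2. Therefore the treewidth is 2.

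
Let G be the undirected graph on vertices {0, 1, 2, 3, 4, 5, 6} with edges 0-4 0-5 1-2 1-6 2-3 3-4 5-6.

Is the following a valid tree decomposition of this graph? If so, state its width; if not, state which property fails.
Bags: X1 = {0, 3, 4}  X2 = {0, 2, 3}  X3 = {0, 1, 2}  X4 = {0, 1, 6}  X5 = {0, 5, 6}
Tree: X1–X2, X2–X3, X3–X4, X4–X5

Yes; width 2.

Every vertex of G appears in some bag (union = {0, 1, 2, 3, 4, 5, 6}); every edge is covered by a bag; and for each vertex v the set of bags containing v is connected in the bag tree. The decomposition is therefore valid. The largest bag has 3 vertices, so the width is 2.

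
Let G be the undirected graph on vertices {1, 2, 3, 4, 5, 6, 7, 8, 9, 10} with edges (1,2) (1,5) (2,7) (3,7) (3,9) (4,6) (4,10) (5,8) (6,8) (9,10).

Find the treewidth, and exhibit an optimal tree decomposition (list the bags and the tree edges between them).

Treewidth 2.
One optimal decomposition is:
Bags: B1 = {3, 7, 9}  B2 = {7, 9, 10}  B3 = {4, 7, 10}  B4 = {4, 6, 7}  B5 = {6, 7, 8}  B6 = {5, 7, 8}  B7 = {1, 5, 7}  B8 = {1, 2, 7}
Tree: B1–B2, B2–B3, B3–B4, B4–B5, B5–B6, B6–B7, B7–B8

Each bag holds 3 vertices, so the decomposition has width 2, which upper-bounds the treewidth. For the lower bound, G contains the cycle 7–3–9–10–4–6–8–5–1–2–7, so G is not a forest; only forests have treewidth ≤ 1, hence tw(G) ≥ 2. Combining the bounds, tw(G) = 2.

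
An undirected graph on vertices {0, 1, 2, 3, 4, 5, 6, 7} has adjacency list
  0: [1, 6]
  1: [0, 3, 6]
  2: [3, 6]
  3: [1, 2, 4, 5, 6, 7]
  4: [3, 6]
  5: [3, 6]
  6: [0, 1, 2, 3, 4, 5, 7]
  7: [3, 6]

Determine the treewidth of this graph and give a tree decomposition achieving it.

Treewidth 2.
Bags: B1 = {3, 5, 6}  B2 = {1, 3, 6}  B3 = {2, 3, 6}  B4 = {3, 4, 6}  B5 = {3, 6, 7}  B6 = {0, 1, 6}
Tree: B1–B2, B1–B3, B3–B4, B3–B5, B2–B6

Each bag holds 3 vertices, so the decomposition has width 2, which upper-bounds the treewidth. Conversely, {0, 1, 6} is a clique of size 3, and the vertices of any clique must share a bag in every tree decomposition; so some bag has ≥ 3 vertices and tw(G) ≥ 2. The upper and lower bounds meet at 2, so that is the treewidth.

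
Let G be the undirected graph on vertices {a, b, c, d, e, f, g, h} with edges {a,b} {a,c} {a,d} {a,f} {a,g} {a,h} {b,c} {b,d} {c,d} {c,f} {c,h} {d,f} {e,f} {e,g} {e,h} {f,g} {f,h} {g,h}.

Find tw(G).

3

A width-3 tree decomposition is:
Bags: B1 = {a, c, d, f}  B2 = {a, c, f, h}  B3 = {a, b, c, d}  B4 = {a, f, g, h}  B5 = {e, f, g, h}
Tree: B1–B2, B1–B3, B2–B4, B4–B5
Every bag has size at most 4, so the width is 4 − 1 = 3 and tw(G) ≤ 3. On the other hand G contains the 4-clique {a, c, d, f}. A clique must lie in a single bag of any decomposition, so no decomposition can have width below 3. Therefore the treewidth is 3.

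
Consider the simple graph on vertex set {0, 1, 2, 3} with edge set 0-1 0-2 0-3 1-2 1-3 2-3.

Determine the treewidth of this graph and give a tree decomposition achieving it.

With just one bag of size 4, the width is 4 − 1 = 3, so tw(G) ≤ 3. Conversely, {0, 1, 2, 3} is a clique of size 4, and the vertices of any clique must share a bag in every tree decomposition; so some bag has ≥ 4 vertices and tw(G) ≥ 3. Therefore the treewidth is 3.

Treewidth 3.
One such decomposition:
Bags: B1 = {0, 1, 2, 3}
Tree: (single bag)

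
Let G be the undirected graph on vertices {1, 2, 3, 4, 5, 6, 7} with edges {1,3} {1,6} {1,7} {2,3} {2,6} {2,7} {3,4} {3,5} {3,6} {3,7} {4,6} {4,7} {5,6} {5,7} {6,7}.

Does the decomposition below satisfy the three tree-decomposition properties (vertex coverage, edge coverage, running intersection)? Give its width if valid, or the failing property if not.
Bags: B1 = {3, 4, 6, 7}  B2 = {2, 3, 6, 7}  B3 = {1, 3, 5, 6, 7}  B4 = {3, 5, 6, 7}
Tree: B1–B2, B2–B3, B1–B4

A tree decomposition must satisfy three properties: every vertex lies in some bag; for every edge, both endpoints lie together in some bag; and for every vertex, the bags containing it form a connected subtree. Here bags containing vertex 5 are not connected in the tree, so the decomposition is invalid.

No — bags containing vertex 5 are not connected in the tree.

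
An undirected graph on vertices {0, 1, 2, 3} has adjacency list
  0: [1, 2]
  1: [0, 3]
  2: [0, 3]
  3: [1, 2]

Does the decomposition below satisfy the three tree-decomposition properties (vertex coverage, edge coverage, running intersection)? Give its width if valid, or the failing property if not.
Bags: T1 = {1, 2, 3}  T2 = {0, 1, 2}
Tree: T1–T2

Checking the three conditions: (i) the bags cover all of {0, 1, 2, 3}; (ii) for each edge, some bag contains both endpoints; (iii) the bags containing any fixed vertex form a subtree. All hold, so the decomposition is valid with width 3 − 1 = 2.

Yes; width 2.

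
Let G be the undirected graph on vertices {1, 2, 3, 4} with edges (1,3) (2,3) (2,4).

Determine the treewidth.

1

A width-1 tree decomposition is:
Bags: B1 = {2, 4}  B2 = {2, 3}  B3 = {1, 3}
Tree: B1–B2, B2–B3
The largest bag has 2 vertices, giving width 1; this decomposition certifies tw(G) ≤ 1. Any graph with an edge has treewidth ≥ 1, and G has the edge 4–2. Combining the bounds, tw(G) = 1.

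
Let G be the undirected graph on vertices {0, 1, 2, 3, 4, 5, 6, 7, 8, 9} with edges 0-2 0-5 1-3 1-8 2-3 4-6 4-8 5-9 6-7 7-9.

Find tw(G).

A width-2 tree decomposition is:
Bags: B1 = {0, 5, 9}  B2 = {0, 7, 9}  B3 = {0, 6, 7}  B4 = {0, 4, 6}  B5 = {0, 4, 8}  B6 = {0, 1, 8}  B7 = {0, 1, 3}  B8 = {0, 2, 3}
Tree: B1–B2, B2–B3, B3–B4, B4–B5, B5–B6, B6–B7, B7–B8
The largest bag has 3 vertices, giving width 2; this decomposition certifies tw(G) ≤ 2. For the lower bound, G contains the cycle 0–5–9–7–6–4–8–1–3–2–0, so G is not a forest; only forests have treewidth ≤ 1, hence tw(G) ≥ 2. Hence tw(G) = 2 exactly.

2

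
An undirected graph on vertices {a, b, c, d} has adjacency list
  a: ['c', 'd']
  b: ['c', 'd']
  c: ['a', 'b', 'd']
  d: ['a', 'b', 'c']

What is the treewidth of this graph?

2

A width-2 tree decomposition is:
Bags: B1 = {b, c, d}  B2 = {a, c, d}
Tree: B1–B2
The largest bag has 3 vertices, giving width 2; this decomposition certifies tw(G) ≤ 2. Conversely, {a, c, d} is a clique of size 3, and the vertices of any clique must share a bag in every tree decomposition; so some bag has ≥ 3 vertices and tw(G) ≥ 2. The upper and lower bounds meet at 2, so that is the treewidth.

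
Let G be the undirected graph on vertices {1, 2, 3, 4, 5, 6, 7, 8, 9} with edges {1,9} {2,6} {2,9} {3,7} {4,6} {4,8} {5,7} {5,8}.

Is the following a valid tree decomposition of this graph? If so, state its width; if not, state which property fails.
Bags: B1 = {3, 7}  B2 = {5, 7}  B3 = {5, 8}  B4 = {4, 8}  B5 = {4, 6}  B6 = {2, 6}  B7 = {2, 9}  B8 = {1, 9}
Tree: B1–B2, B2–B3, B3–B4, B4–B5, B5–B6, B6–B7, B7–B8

Vertex coverage: the bags together contain {1, 2, 3, 4, 5, 6, 7, 8, 9}, the full vertex set. Edge coverage: each edge of G has both endpoints in at least one bag. Running intersection: for every vertex, the bags containing it form a connected subtree. All three properties hold, so this is a valid tree decomposition of width max|bag| − 1 = 1, and hence tw(G) ≤ 1.

Yes; width 1.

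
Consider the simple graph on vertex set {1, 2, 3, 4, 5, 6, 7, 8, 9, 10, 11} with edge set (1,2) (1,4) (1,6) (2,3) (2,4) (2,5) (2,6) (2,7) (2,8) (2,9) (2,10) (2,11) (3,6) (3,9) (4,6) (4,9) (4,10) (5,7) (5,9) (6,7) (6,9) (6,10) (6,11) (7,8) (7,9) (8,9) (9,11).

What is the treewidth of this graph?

3

A width-3 tree decomposition is:
Bags: B1 = {1, 2, 4, 6}  B2 = {2, 4, 6, 9}  B3 = {2, 3, 6, 9}  B4 = {2, 6, 9, 11}  B5 = {2, 6, 7, 9}  B6 = {2, 7, 8, 9}  B7 = {2, 4, 6, 10}  B8 = {2, 5, 7, 9}
Tree: B1–B2, B2–B3, B3–B4, B3–B5, B5–B6, B1–B7, B6–B8
Each bag holds 4 vertices, so the decomposition has width 3, which upper-bounds the treewidth. On the other hand G contains the 4-clique {2, 7, 8, 9}. A clique must lie in a single bag of any decomposition, so no decomposition can have width below 3. The upper and lower bounds meet at 3, so that is the treewidth.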